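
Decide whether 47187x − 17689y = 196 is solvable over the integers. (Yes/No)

gcd(47187, 17689): 47187 = 2·17689 + 11809; 17689 = 1·11809 + 5880; 11809 = 2·5880 + 49; 5880 = 120·49 + 0 → 49
49 divides 196, so a solution exists.

Yes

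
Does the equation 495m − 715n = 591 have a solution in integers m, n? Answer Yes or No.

gcd(495, 715): 715 = 1·495 + 220; 495 = 2·220 + 55; 220 = 4·55 + 0 → 55
55 does not divide 591, so a solution does not exist.

No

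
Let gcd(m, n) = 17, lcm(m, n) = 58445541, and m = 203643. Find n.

m·n = gcd·lcm = 17·58445541 = 993574197, so n = 993574197/203643 = 4879.

4879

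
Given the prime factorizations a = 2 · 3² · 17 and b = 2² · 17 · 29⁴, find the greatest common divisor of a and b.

min exponent per shared prime: 2 · 17 = 34

34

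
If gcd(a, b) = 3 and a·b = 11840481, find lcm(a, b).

Since gcd(a,b)·lcm(a,b) = ab, lcm = 11840481/3 = 3946827.

3946827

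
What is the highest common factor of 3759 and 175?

7

Euclid: 3759 = 21·175 + 84; 175 = 2·84 + 7; 84 = 12·7 + 0. Last nonzero remainder: 7.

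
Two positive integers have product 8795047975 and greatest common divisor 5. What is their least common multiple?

gcd·lcm = product, so lcm = 8795047975/5 = 1759009595.

1759009595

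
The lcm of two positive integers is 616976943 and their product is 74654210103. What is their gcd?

121

From gcd × lcm = uv: gcd = 74654210103 / 616976943 = 121.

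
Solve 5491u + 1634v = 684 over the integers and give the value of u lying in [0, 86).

40

Euclid: 5491 = 3·1634 + 589; 1634 = 2·589 + 456; 589 = 1·456 + 133; 456 = 3·133 + 57; 133 = 2·57 + 19; 57 = 3·19 + 0 → gcd = 19; 684 = 19·36.
Back-substitution yields 5491·(25) + 1634·(-84) = 19, so one solution is u = 25·36 = 900, v = -84·36 = -3024.
Solutions in u differ by 1634/19 = 86; the one in [0, 86) is 900 mod 86 = 40.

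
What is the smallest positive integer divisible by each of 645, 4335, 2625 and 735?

645 = 3 · 5 · 43; 4335 = 3 · 5 · 17²; 2625 = 3 · 5³ · 7; 735 = 3 · 5 · 7²
lcm takes max exponent of each prime: 3 · 5³ · 7² · 17² · 43 = 228346125

228346125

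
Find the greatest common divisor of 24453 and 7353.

171

24453 = 3² · 11 · 13 · 19
7353 = 3² · 19 · 43
Common: 3² · 19 = 171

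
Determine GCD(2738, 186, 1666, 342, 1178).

gcd(2738, 186): 2738 = 14·186 + 134; 186 = 1·134 + 52; 134 = 2·52 + 30; 52 = 1·30 + 22; 30 = 1·22 + 8; 22 = 2·8 + 6; 8 = 1·6 + 2; 6 = 3·2 + 0 → 2
gcd(2, 1666): 1666 = 833·2 + 0 → 2
gcd(2, 342): 342 = 171·2 + 0 → 2
gcd(2, 1178): 1178 = 589·2 + 0 → 2

2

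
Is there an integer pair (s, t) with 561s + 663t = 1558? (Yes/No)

gcd(561, 663): 663 = 1·561 + 102; 561 = 5·102 + 51; 102 = 2·51 + 0 → 51
51 does not divide 1558, so a solution does not exist.

No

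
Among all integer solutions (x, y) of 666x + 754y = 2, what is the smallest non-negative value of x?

317

gcd(666, 754) = 2 (Euclid: 754 = 1·666 + 88; 666 = 7·88 + 50; 88 = 1·50 + 38; 50 = 1·38 + 12; 38 = 3·12 + 2; 12 = 6·2 + 0), and 2 | 2.
Extended Euclid: 666·(-60) + 754·(53) = 2. Scale by 1: x₀ = -60.
General solution x = x₀ + 377t; reducing mod 377 gives x = 317 (and y = -280).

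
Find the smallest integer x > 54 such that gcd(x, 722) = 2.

Multiples of 2 above 54: 2·28, 2·29, … . Need the cofactor coprime to 722/2 = 361.
Checking s = 28, 29, … the first with gcd(s, 361) = 1 is s = 28, giving 56.

56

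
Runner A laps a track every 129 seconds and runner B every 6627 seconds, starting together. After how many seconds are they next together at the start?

284961

gcd first: 6627 = 51·129 + 48; 129 = 2·48 + 33; 48 = 1·33 + 15; 33 = 2·15 + 3; 15 = 5·3 + 0 → gcd = 3
lcm = 129·6627/gcd = 854883/3 = 284961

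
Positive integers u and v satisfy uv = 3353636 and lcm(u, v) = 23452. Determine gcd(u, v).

From gcd × lcm = uv: gcd = 3353636 / 23452 = 143.

143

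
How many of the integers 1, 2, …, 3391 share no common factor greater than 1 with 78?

Prime factors of 78: 2, 3, 13. Count integers ≤ 3391 divisible by none of them.
By inclusion–exclusion: 3391 − ⌊3391/2⌋ − ⌊3391/3⌋ − ⌊3391/13⌋ + ⌊3391/6⌋ + ⌊3391/26⌋ + ⌊3391/39⌋ − ⌊3391/78⌋ = 1044.

1044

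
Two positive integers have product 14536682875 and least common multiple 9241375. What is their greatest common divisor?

From gcd × lcm = pq: gcd = 14536682875 / 9241375 = 1573.

1573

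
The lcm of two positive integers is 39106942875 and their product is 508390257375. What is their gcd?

From gcd × lcm = ab: gcd = 508390257375 / 39106942875 = 13.

13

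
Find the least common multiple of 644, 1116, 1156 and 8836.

114705338076

lcm(644, 1116) = 644·1116/gcd = 718704/4 = 179676
lcm(179676, 1156) = 179676·1156/gcd = 207705456/4 = 51926364
lcm(51926364, 8836) = 51926364·8836/gcd = 458821352304/4 = 114705338076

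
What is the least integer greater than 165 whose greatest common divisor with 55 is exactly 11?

55 = 11·5. Any a with gcd(a, 55) = 11 is a multiple of 11, say 11s, with s coprime to 5.
Need s > 165/11, so s ≥ 16. First s ≥ 16 with gcd(s, 5) = 1 is s = 16. Thus a = 11·16 = 176.

176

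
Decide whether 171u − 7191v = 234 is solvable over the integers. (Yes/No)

Yes

By Bézout, 171u − 7191v = 234 has integer solutions iff gcd(171, 7191) | 234.
Euclid: 7191 = 42·171 + 9; 171 = 19·9 + 0. gcd = 9; 234 mod 9 = 0. Yes.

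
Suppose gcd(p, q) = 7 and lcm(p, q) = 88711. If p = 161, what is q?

3857

p·q = gcd·lcm = 7·88711 = 620977, so q = 620977/161 = 3857.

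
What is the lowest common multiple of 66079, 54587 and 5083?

66079 = 13² · 17 · 23; 54587 = 13² · 17 · 19; 5083 = 13 · 17 · 23
lcm takes max exponent of each prime: 13² · 17 · 19 · 23 = 1255501

1255501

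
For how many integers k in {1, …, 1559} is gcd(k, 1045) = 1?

1075

1045 = 5·11·19. Inclusion–exclusion on these primes:
1559 − ⌊1559/5⌋ − ⌊1559/11⌋ − ⌊1559/19⌋ + ⌊1559/55⌋ + ⌊1559/95⌋ + ⌊1559/209⌋ − ⌊1559/1045⌋ = 1075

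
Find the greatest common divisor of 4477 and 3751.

121

Euclid: 4477 = 1·3751 + 726; 3751 = 5·726 + 121; 726 = 6·121 + 0. Last nonzero remainder: 121.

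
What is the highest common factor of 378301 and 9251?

11

378301 = 7 · 11 · 17³
9251 = 11 · 29²
Common: 11 = 11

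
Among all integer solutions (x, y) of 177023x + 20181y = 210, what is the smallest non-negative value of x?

Reduce mod 20181: 177023x ≡ 210 (mod 20181). With g = gcd(177023, 20181) = 7 dividing 210, divide through: 25289x ≡ 30 (mod 2883).
Since gcd(25289, 2883) = 1, x ≡ 30·(25289)⁻¹ ≡ 1218 (mod 2883). Smallest non-negative: 1218.

1218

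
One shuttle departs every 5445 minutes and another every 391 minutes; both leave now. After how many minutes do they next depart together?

gcd first: 5445 = 13·391 + 362; 391 = 1·362 + 29; 362 = 12·29 + 14; 29 = 2·14 + 1; 14 = 14·1 + 0 → gcd = 1
lcm = 5445·391/gcd = 2128995/1 = 2128995

2128995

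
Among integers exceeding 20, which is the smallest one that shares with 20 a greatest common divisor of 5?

25

Multiples of 5 above 20: 5·5, 5·6, … . Need the cofactor coprime to 20/5 = 4.
Checking s = 5, 6, … the first with gcd(s, 4) = 1 is s = 5, giving 25.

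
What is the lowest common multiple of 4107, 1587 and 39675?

54315075

lcm(4107, 1587) = 4107·1587/gcd = 6517809/3 = 2172603
lcm(2172603, 39675) = 2172603·39675/gcd = 86198024025/1587 = 54315075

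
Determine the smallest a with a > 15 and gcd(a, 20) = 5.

25

Multiples of 5 above 15: 5·4, 5·5, … . Need the cofactor coprime to 20/5 = 4.
Checking s = 4, 5, … the first with gcd(s, 4) = 1 is s = 5, giving 25.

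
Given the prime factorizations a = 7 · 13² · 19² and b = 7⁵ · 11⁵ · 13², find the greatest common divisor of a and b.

min exponent per shared prime: 7 · 13² = 1183

1183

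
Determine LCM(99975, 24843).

827892975

99975 = 3 · 5² · 31 · 43; 24843 = 3 · 7² · 13²
max exponents: 3 · 5² · 7² · 13² · 31 · 43 = 827892975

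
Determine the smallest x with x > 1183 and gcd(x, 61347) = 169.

1352

gcd(x, 61347) = 169 forces 169 | x; write x = 169s. Then gcd(169s, 169·363) = 169·gcd(s, 363), so need gcd(s, 363) = 1.
169s > 1183 gives s ≥ 8. The least s ≥ 8 coprime to 363 is 8, so x = 169·8 = 1352.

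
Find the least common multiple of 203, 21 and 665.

57855

203 = 7 · 29; 21 = 3 · 7; 665 = 5 · 7 · 19
lcm takes max exponent of each prime: 3 · 5 · 7 · 19 · 29 = 57855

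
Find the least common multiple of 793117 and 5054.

793117 = 13³ · 19²; 5054 = 2 · 7 · 19²
max exponents: 2 · 7 · 13³ · 19² = 11103638

11103638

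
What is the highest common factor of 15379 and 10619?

7

15379 = 7 · 13³
10619 = 7 · 37 · 41
Common: 7 = 7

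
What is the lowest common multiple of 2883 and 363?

348843

2883 = 3 · 31²; 363 = 3 · 11²
max exponents: 3 · 11² · 31² = 348843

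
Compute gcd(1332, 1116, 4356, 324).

36

1332 = 2² · 3² · 37; 1116 = 2² · 3² · 31; 4356 = 2² · 3² · 11²; 324 = 2² · 3⁴
gcd takes min exponent of each prime: 2² · 3² = 36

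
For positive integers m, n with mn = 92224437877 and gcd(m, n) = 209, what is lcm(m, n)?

Since gcd(m,n)·lcm(m,n) = mn, lcm = 92224437877/209 = 441265253.

441265253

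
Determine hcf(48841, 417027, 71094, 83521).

289

gcd(48841, 417027): 417027 = 8·48841 + 26299; 48841 = 1·26299 + 22542; 26299 = 1·22542 + 3757; 22542 = 6·3757 + 0 → 3757
gcd(3757, 71094): 71094 = 18·3757 + 3468; 3757 = 1·3468 + 289; 3468 = 12·289 + 0 → 289
gcd(289, 83521): 83521 = 289·289 + 0 → 289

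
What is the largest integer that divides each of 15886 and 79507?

15886 = 2 · 13² · 47
79507 = 43³
Common: 1 = 1

1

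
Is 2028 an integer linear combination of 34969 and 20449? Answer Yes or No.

No

gcd(34969, 20449): 34969 = 1·20449 + 14520; 20449 = 1·14520 + 5929; 14520 = 2·5929 + 2662; 5929 = 2·2662 + 605; 2662 = 4·605 + 242; 605 = 2·242 + 121; 242 = 2·121 + 0 → 121
121 does not divide 2028, so a solution does not exist.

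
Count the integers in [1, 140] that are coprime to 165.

Prime factors of 165: 3, 5, 11. Count integers ≤ 140 divisible by none of them.
By inclusion–exclusion: 140 − ⌊140/3⌋ − ⌊140/5⌋ − ⌊140/11⌋ + ⌊140/15⌋ + ⌊140/33⌋ + ⌊140/55⌋ − ⌊140/165⌋ = 69.

69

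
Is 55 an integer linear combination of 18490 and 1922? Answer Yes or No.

No

gcd(18490, 1922): 18490 = 9·1922 + 1192; 1922 = 1·1192 + 730; 1192 = 1·730 + 462; 730 = 1·462 + 268; 462 = 1·268 + 194; 268 = 1·194 + 74; 194 = 2·74 + 46; 74 = 1·46 + 28; 46 = 1·28 + 18; 28 = 1·18 + 10; 18 = 1·10 + 8; 10 = 1·8 + 2; 8 = 4·2 + 0 → 2
2 does not divide 55, so a solution does not exist.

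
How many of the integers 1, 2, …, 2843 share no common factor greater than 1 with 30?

759

Prime factors of 30: 2, 3, 5. Count integers ≤ 2843 divisible by none of them.
By inclusion–exclusion: 2843 − ⌊2843/2⌋ − ⌊2843/3⌋ − ⌊2843/5⌋ + ⌊2843/6⌋ + ⌊2843/10⌋ + ⌊2843/15⌋ − ⌊2843/30⌋ = 759.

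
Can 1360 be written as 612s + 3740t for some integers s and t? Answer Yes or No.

gcd(612, 3740): 3740 = 6·612 + 68; 612 = 9·68 + 0 → 68
68 divides 1360, so a solution exists.

Yes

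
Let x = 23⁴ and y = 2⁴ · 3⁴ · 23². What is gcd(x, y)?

529

min exponent per shared prime: 23² = 529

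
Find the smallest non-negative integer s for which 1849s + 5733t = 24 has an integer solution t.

4623

Euclid: 5733 = 3·1849 + 186; 1849 = 9·186 + 175; 186 = 1·175 + 11; 175 = 15·11 + 10; 11 = 1·10 + 1; 10 = 10·1 + 0 → gcd = 1; 24 = 1·24.
Back-substitution yields 1849·(-524) + 5733·(169) = 1, so one solution is s = -524·24 = -12576, t = 169·24 = 4056.
Solutions in s differ by 5733/1 = 5733; the one in [0, 5733) is -12576 mod 5733 = 4623.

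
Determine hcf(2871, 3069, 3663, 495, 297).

gcd(2871, 3069): 3069 = 1·2871 + 198; 2871 = 14·198 + 99; 198 = 2·99 + 0 → 99
gcd(99, 3663): 3663 = 37·99 + 0 → 99
gcd(99, 495): 495 = 5·99 + 0 → 99
gcd(99, 297): 297 = 3·99 + 0 → 99

99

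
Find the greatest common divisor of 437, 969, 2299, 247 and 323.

19

gcd(437, 969): 969 = 2·437 + 95; 437 = 4·95 + 57; 95 = 1·57 + 38; 57 = 1·38 + 19; 38 = 2·19 + 0 → 19
gcd(19, 2299): 2299 = 121·19 + 0 → 19
gcd(19, 247): 247 = 13·19 + 0 → 19
gcd(19, 323): 323 = 17·19 + 0 → 19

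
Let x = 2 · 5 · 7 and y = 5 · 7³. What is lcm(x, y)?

3430

max exponent per prime: 2 · 5 · 7³ = 3430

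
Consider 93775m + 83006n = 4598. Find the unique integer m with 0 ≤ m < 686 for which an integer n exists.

170

gcd(93775, 83006) = 121 (Euclid: 93775 = 1·83006 + 10769; 83006 = 7·10769 + 7623; 10769 = 1·7623 + 3146; 7623 = 2·3146 + 1331; 3146 = 2·1331 + 484; 1331 = 2·484 + 363; 484 = 1·363 + 121; 363 = 3·121 + 0), and 121 | 4598.
Extended Euclid: 93775·(185) + 83006·(-209) = 121. Scale by 38: m₀ = 7030.
General solution m = m₀ + 686t; reducing mod 686 gives m = 170 (and n = -192).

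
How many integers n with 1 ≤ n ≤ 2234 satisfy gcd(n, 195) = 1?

Prime factors of 195: 3, 5, 13. Count integers ≤ 2234 divisible by none of them.
By inclusion–exclusion: 2234 − ⌊2234/3⌋ − ⌊2234/5⌋ − ⌊2234/13⌋ + ⌊2234/15⌋ + ⌊2234/39⌋ + ⌊2234/65⌋ − ⌊2234/195⌋ = 1101.

1101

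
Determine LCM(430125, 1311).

gcd first: 430125 = 328·1311 + 117; 1311 = 11·117 + 24; 117 = 4·24 + 21; 24 = 1·21 + 3; 21 = 7·3 + 0 → gcd = 3
lcm = 430125·1311/gcd = 563893875/3 = 187964625

187964625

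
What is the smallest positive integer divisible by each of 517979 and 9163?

8805643

gcd first: 517979 = 56·9163 + 4851; 9163 = 1·4851 + 4312; 4851 = 1·4312 + 539; 4312 = 8·539 + 0 → gcd = 539
lcm = 517979·9163/gcd = 4746241577/539 = 8805643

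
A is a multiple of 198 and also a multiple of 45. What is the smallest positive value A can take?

gcd first: 198 = 4·45 + 18; 45 = 2·18 + 9; 18 = 2·9 + 0 → gcd = 9
lcm = 198·45/gcd = 8910/9 = 990

990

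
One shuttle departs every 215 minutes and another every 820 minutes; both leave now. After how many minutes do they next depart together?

35260

215 = 5 · 43; 820 = 2² · 5 · 41
max exponents: 2² · 5 · 41 · 43 = 35260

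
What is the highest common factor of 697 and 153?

697 = 17 · 41
153 = 3² · 17
Common: 17 = 17

17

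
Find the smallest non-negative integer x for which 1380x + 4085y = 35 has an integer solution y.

gcd(1380, 4085) = 5 (Euclid: 4085 = 2·1380 + 1325; 1380 = 1·1325 + 55; 1325 = 24·55 + 5; 55 = 11·5 + 0), and 5 | 35.
Extended Euclid: 1380·(-74) + 4085·(25) = 5. Scale by 7: x₀ = -518.
General solution x = x₀ + 817t; reducing mod 817 gives x = 299 (and y = -101).

299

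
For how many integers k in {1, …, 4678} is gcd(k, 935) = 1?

3203

935 = 5·11·17. Inclusion–exclusion on these primes:
4678 − ⌊4678/5⌋ − ⌊4678/11⌋ − ⌊4678/17⌋ + ⌊4678/55⌋ + ⌊4678/85⌋ + ⌊4678/187⌋ − ⌊4678/935⌋ = 3203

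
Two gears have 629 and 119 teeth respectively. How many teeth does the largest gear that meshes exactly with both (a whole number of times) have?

17

629 = 17 · 37
119 = 7 · 17
Common: 17 = 17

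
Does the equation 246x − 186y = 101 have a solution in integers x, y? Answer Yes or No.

gcd(246, 186): 246 = 1·186 + 60; 186 = 3·60 + 6; 60 = 10·6 + 0 → 6
6 does not divide 101, so a solution does not exist.

No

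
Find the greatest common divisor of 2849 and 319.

11

Euclid: 2849 = 8·319 + 297; 319 = 1·297 + 22; 297 = 13·22 + 11; 22 = 2·11 + 0. Last nonzero remainder: 11.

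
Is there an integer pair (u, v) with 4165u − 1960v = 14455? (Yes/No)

Yes

By Bézout, 4165u − 1960v = 14455 has integer solutions iff gcd(4165, 1960) | 14455.
Euclid: 4165 = 2·1960 + 245; 1960 = 8·245 + 0. gcd = 245; 14455 mod 245 = 0. Yes.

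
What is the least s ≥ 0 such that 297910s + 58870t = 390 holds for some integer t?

2894

Euclid: 297910 = 5·58870 + 3560; 58870 = 16·3560 + 1910; 3560 = 1·1910 + 1650; 1910 = 1·1650 + 260; 1650 = 6·260 + 90; 260 = 2·90 + 80; 90 = 1·80 + 10; 80 = 8·10 + 0 → gcd = 10; 390 = 10·39.
Back-substitution yields 297910·(678) + 58870·(-3431) = 10, so one solution is s = 678·39 = 26442, t = -3431·39 = -133809.
Solutions in s differ by 58870/10 = 5887; the one in [0, 5887) is 26442 mod 5887 = 2894.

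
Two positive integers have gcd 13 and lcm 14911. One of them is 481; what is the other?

403

p·q = gcd·lcm = 13·14911 = 193843, so q = 193843/481 = 403.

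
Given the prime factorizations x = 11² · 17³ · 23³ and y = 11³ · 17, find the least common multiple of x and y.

79562482901

max exponent per prime: 11³ · 17³ · 23³ = 79562482901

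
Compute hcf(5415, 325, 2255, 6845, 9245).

5415 = 3 · 5 · 19²; 325 = 5² · 13; 2255 = 5 · 11 · 41; 6845 = 5 · 37²; 9245 = 5 · 43²
gcd takes min exponent of each prime: 5 = 5

5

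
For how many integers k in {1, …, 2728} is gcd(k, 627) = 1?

627 = 3·11·19. Inclusion–exclusion on these primes:
2728 − ⌊2728/3⌋ − ⌊2728/11⌋ − ⌊2728/19⌋ + ⌊2728/33⌋ + ⌊2728/57⌋ + ⌊2728/209⌋ − ⌊2728/627⌋ = 1566

1566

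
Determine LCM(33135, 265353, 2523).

2464822887285

lcm(33135, 265353) = 33135·265353/gcd = 8792471655/3 = 2930823885
lcm(2930823885, 2523) = 2930823885·2523/gcd = 7394468661855/3 = 2464822887285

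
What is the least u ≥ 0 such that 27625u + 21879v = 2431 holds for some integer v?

gcd(27625, 21879) = 221 (Euclid: 27625 = 1·21879 + 5746; 21879 = 3·5746 + 4641; 5746 = 1·4641 + 1105; 4641 = 4·1105 + 221; 1105 = 5·221 + 0), and 221 | 2431.
Extended Euclid: 27625·(-19) + 21879·(24) = 221. Scale by 11: u₀ = -209.
General solution u = u₀ + 99t; reducing mod 99 gives u = 88 (and v = -111).

88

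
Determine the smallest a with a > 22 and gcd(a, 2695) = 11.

33

Multiples of 11 above 22: 11·3, 11·4, … . Need the cofactor coprime to 2695/11 = 245.
Checking s = 3, 4, … the first with gcd(s, 245) = 1 is s = 3, giving 33.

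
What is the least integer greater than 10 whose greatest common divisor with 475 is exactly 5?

15

gcd(a, 475) = 5 forces 5 | a; write a = 5s. Then gcd(5s, 5·95) = 5·gcd(s, 95), so need gcd(s, 95) = 1.
5s > 10 gives s ≥ 3. The least s ≥ 3 coprime to 95 is 3, so a = 5·3 = 15.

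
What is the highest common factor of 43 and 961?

1

43 = 43
961 = 31²
Common: 1 = 1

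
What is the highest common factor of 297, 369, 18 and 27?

gcd(297, 369): 369 = 1·297 + 72; 297 = 4·72 + 9; 72 = 8·9 + 0 → 9
gcd(9, 18): 18 = 2·9 + 0 → 9
gcd(9, 27): 27 = 3·9 + 0 → 9

9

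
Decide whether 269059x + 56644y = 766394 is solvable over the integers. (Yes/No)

gcd(269059, 56644): 269059 = 4·56644 + 42483; 56644 = 1·42483 + 14161; 42483 = 3·14161 + 0 → 14161
14161 does not divide 766394, so a solution does not exist.

No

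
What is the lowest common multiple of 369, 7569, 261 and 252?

369 = 3² · 41; 7569 = 3² · 29²; 261 = 3² · 29; 252 = 2² · 3² · 7
lcm takes max exponent of each prime: 2² · 3² · 7 · 29² · 41 = 8689212

8689212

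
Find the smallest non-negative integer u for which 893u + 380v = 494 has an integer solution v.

18

Euclid: 893 = 2·380 + 133; 380 = 2·133 + 114; 133 = 1·114 + 19; 114 = 6·19 + 0 → gcd = 19; 494 = 19·26.
Back-substitution yields 893·(3) + 380·(-7) = 19, so one solution is u = 3·26 = 78, v = -7·26 = -182.
Solutions in u differ by 380/19 = 20; the one in [0, 20) is 78 mod 20 = 18.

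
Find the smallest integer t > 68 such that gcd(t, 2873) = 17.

85

gcd(t, 2873) = 17 forces 17 | t; write t = 17s. Then gcd(17s, 17·169) = 17·gcd(s, 169), so need gcd(s, 169) = 1.
17s > 68 gives s ≥ 5. The least s ≥ 5 coprime to 169 is 5, so t = 17·5 = 85.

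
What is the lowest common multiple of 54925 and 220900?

485317300

gcd first: 220900 = 4·54925 + 1200; 54925 = 45·1200 + 925; 1200 = 1·925 + 275; 925 = 3·275 + 100; 275 = 2·100 + 75; 100 = 1·75 + 25; 75 = 3·25 + 0 → gcd = 25
lcm = 54925·220900/gcd = 12132932500/25 = 485317300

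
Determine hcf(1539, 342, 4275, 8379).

gcd(1539, 342): 1539 = 4·342 + 171; 342 = 2·171 + 0 → 171
gcd(171, 4275): 4275 = 25·171 + 0 → 171
gcd(171, 8379): 8379 = 49·171 + 0 → 171

171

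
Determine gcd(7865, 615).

Euclid: 7865 = 12·615 + 485; 615 = 1·485 + 130; 485 = 3·130 + 95; 130 = 1·95 + 35; 95 = 2·35 + 25; 35 = 1·25 + 10; 25 = 2·10 + 5; 10 = 2·5 + 0. Last nonzero remainder: 5.

5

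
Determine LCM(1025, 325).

13325

gcd first: 1025 = 3·325 + 50; 325 = 6·50 + 25; 50 = 2·25 + 0 → gcd = 25
lcm = 1025·325/gcd = 333125/25 = 13325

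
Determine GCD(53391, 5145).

Euclid: 53391 = 10·5145 + 1941; 5145 = 2·1941 + 1263; 1941 = 1·1263 + 678; 1263 = 1·678 + 585; 678 = 1·585 + 93; 585 = 6·93 + 27; 93 = 3·27 + 12; 27 = 2·12 + 3; 12 = 4·3 + 0. Last nonzero remainder: 3.

3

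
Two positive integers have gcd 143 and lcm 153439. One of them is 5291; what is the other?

4147

m·n = gcd·lcm = 143·153439 = 21941777, so n = 21941777/5291 = 4147.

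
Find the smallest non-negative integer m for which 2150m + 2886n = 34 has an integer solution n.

gcd(2150, 2886) = 2 (Euclid: 2886 = 1·2150 + 736; 2150 = 2·736 + 678; 736 = 1·678 + 58; 678 = 11·58 + 40; 58 = 1·40 + 18; 40 = 2·18 + 4; 18 = 4·4 + 2; 4 = 2·2 + 0), and 2 | 34.
Extended Euclid: 2150·(-647) + 2886·(482) = 2. Scale by 17: m₀ = -10999.
General solution m = m₀ + 1443t; reducing mod 1443 gives m = 545 (and n = -406).

545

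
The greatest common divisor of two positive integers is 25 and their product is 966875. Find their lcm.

Since gcd(m,n)·lcm(m,n) = mn, lcm = 966875/25 = 38675.

38675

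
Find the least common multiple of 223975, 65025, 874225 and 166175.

lcm(223975, 65025) = 223975·65025/gcd = 14563974375/7225 = 2015775
lcm(2015775, 874225) = 2015775·874225/gcd = 1762240899375/7225 = 243908775
lcm(243908775, 166175) = 243908775·166175/gcd = 40531540685625/7225 = 5609901825

5609901825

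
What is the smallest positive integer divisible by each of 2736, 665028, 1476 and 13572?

lcm(2736, 665028) = 2736·665028/gcd = 1819516608/36 = 50542128
lcm(50542128, 1476) = 50542128·1476/gcd = 74600180928/36 = 2072227248
lcm(2072227248, 13572) = 2072227248·13572/gcd = 28124268209856/13572 = 2072227248

2072227248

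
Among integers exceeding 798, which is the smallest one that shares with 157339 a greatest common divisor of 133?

1064

Multiples of 133 above 798: 133·7, 133·8, … . Need the cofactor coprime to 157339/133 = 1183.
Checking s = 7, 8, … the first with gcd(s, 1183) = 1 is s = 8, giving 1064.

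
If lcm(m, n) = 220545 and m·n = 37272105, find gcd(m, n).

169

gcd·lcm = product, so gcd = 37272105/220545 = 169.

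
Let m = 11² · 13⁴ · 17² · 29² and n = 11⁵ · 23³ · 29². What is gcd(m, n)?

101761

min exponent per shared prime: 11² · 29² = 101761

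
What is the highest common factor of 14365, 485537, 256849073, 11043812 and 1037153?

gcd(14365, 485537): 485537 = 33·14365 + 11492; 14365 = 1·11492 + 2873; 11492 = 4·2873 + 0 → 2873
gcd(2873, 256849073): 256849073 = 89401·2873 + 0 → 2873
gcd(2873, 11043812): 11043812 = 3844·2873 + 0 → 2873
gcd(2873, 1037153): 1037153 = 361·2873 + 0 → 2873

2873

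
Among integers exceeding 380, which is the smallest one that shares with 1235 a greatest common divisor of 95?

475

1235 = 95·13. Any a with gcd(a, 1235) = 95 is a multiple of 95, say 95s, with s coprime to 13.
Need s > 380/95, so s ≥ 5. First s ≥ 5 with gcd(s, 13) = 1 is s = 5. Thus a = 95·5 = 475.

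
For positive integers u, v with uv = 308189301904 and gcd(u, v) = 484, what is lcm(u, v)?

636754756

For any two positive integers, gcd × lcm equals their product. Hence lcm = 308189301904 / 484 = 636754756.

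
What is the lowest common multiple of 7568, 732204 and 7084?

lcm(7568, 732204) = 7568·732204/gcd = 5541319872/1892 = 2928816
lcm(2928816, 7084) = 2928816·7084/gcd = 20747732544/44 = 471539376

471539376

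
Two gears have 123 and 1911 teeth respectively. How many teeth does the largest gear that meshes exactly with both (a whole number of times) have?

3

Euclid: 1911 = 15·123 + 66; 123 = 1·66 + 57; 66 = 1·57 + 9; 57 = 6·9 + 3; 9 = 3·3 + 0. Last nonzero remainder: 3.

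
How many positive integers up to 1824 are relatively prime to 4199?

1501

Prime factors of 4199: 13, 17, 19. Count integers ≤ 1824 divisible by none of them.
By inclusion–exclusion: 1824 − ⌊1824/13⌋ − ⌊1824/17⌋ − ⌊1824/19⌋ + ⌊1824/221⌋ + ⌊1824/247⌋ + ⌊1824/323⌋ − ⌊1824/4199⌋ = 1501.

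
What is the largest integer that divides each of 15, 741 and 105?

3

15 = 3 · 5; 741 = 3 · 13 · 19; 105 = 3 · 5 · 7
gcd takes min exponent of each prime: 3 = 3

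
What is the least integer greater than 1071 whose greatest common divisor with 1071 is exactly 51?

1071 = 51·21. Any x with gcd(x, 1071) = 51 is a multiple of 51, say 51s, with s coprime to 21.
Need s > 1071/51, so s ≥ 22. First s ≥ 22 with gcd(s, 21) = 1 is s = 22. Thus x = 51·22 = 1122.

1122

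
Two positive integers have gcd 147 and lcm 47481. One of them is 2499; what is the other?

Using pq = gcd(p,q)·lcm(p,q) = 147·47481 = 6979707, we get q = 6979707/2499 = 2793.

2793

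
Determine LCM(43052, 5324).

57302212

gcd first: 43052 = 8·5324 + 460; 5324 = 11·460 + 264; 460 = 1·264 + 196; 264 = 1·196 + 68; 196 = 2·68 + 60; 68 = 1·60 + 8; 60 = 7·8 + 4; 8 = 2·4 + 0 → gcd = 4
lcm = 43052·5324/gcd = 229208848/4 = 57302212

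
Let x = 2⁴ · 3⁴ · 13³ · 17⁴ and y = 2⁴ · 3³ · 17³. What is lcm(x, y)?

max exponent per prime: 2⁴ · 3⁴ · 13³ · 17⁴ = 237810345552

237810345552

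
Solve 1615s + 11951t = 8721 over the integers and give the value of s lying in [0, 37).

gcd(1615, 11951) = 323 (Euclid: 11951 = 7·1615 + 646; 1615 = 2·646 + 323; 646 = 2·323 + 0), and 323 | 8721.
Extended Euclid: 1615·(15) + 11951·(-2) = 323. Scale by 27: s₀ = 405.
General solution s = s₀ + 37k; reducing mod 37 gives s = 35 (and t = -4).

35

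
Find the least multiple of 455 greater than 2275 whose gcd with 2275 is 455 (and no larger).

gcd(t, 2275) = 455 forces 455 | t; write t = 455s. Then gcd(455s, 455·5) = 455·gcd(s, 5), so need gcd(s, 5) = 1.
455s > 2275 gives s ≥ 6. The least s ≥ 6 coprime to 5 is 6, so t = 455·6 = 2730.

2730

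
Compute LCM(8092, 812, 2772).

23232132

8092 = 2² · 7 · 17²; 812 = 2² · 7 · 29; 2772 = 2² · 3² · 7 · 11
lcm takes max exponent of each prime: 2² · 3² · 7 · 11 · 17² · 29 = 23232132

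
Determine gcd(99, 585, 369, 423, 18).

9

99 = 3² · 11; 585 = 3² · 5 · 13; 369 = 3² · 41; 423 = 3² · 47; 18 = 2 · 3²
gcd takes min exponent of each prime: 3² = 9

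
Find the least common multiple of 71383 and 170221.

gcd first: 170221 = 2·71383 + 27455; 71383 = 2·27455 + 16473; 27455 = 1·16473 + 10982; 16473 = 1·10982 + 5491; 10982 = 2·5491 + 0 → gcd = 5491
lcm = 71383·170221/gcd = 12150885643/5491 = 2212873

2212873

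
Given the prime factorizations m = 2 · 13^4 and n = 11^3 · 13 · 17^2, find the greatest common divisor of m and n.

min exponent per shared prime: 13 = 13

13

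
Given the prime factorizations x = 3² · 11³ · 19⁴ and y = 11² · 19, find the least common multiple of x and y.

max exponent per prime: 3² · 11³ · 19⁴ = 1561115259

1561115259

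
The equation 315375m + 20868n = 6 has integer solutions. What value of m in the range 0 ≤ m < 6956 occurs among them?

gcd(315375, 20868) = 3 (Euclid: 315375 = 15·20868 + 2355; 20868 = 8·2355 + 2028; 2355 = 1·2028 + 327; 2028 = 6·327 + 66; 327 = 4·66 + 63; 66 = 1·63 + 3; 63 = 21·3 + 0), and 3 | 6.
Extended Euclid: 315375·(-319) + 20868·(4821) = 3. Scale by 2: m₀ = -638.
General solution m = m₀ + 6956t; reducing mod 6956 gives m = 6318 (and n = -95483).

6318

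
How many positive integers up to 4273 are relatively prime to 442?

1857

Prime factors of 442: 2, 13, 17. Count integers ≤ 4273 divisible by none of them.
By inclusion–exclusion: 4273 − ⌊4273/2⌋ − ⌊4273/13⌋ − ⌊4273/17⌋ + ⌊4273/26⌋ + ⌊4273/34⌋ + ⌊4273/221⌋ − ⌊4273/442⌋ = 1857.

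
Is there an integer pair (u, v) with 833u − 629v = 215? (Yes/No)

gcd(833, 629): 833 = 1·629 + 204; 629 = 3·204 + 17; 204 = 12·17 + 0 → 17
17 does not divide 215, so a solution does not exist.

No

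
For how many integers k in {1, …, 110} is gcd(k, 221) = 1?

96

221 = 13·17. Inclusion–exclusion on these primes:
110 − ⌊110/13⌋ − ⌊110/17⌋ + ⌊110/221⌋ = 96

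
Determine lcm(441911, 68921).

30456948031

441911 = 43² · 239; 68921 = 41³
max exponents: 41³ · 43² · 239 = 30456948031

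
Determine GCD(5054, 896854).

Euclid: 896854 = 177·5054 + 2296; 5054 = 2·2296 + 462; 2296 = 4·462 + 448; 462 = 1·448 + 14; 448 = 32·14 + 0. Last nonzero remainder: 14.

14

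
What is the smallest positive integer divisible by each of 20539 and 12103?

13083343

20539 = 19 · 23 · 47; 12103 = 7² · 13 · 19
max exponents: 7² · 13 · 19 · 23 · 47 = 13083343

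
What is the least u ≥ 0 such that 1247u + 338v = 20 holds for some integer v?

32

Reduce mod 338: 1247u ≡ 20 (mod 338). With g = gcd(1247, 338) = 1 dividing 20, divide through: 1247u ≡ 20 (mod 338).
Since gcd(1247, 338) = 1, u ≡ 20·(1247)⁻¹ ≡ 32 (mod 338). Smallest non-negative: 32.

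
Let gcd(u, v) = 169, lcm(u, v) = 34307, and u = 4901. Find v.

1183

u·v = gcd·lcm = 169·34307 = 5797883, so v = 5797883/4901 = 1183.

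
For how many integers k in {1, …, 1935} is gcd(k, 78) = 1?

596

Prime factors of 78: 2, 3, 13. Count integers ≤ 1935 divisible by none of them.
By inclusion–exclusion: 1935 − ⌊1935/2⌋ − ⌊1935/3⌋ − ⌊1935/13⌋ + ⌊1935/6⌋ + ⌊1935/26⌋ + ⌊1935/39⌋ − ⌊1935/78⌋ = 596.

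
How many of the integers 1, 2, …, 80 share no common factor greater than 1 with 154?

31

154 = 2·7·11. Inclusion–exclusion on these primes:
80 − ⌊80/2⌋ − ⌊80/7⌋ − ⌊80/11⌋ + ⌊80/14⌋ + ⌊80/22⌋ + ⌊80/77⌋ − ⌊80/154⌋ = 31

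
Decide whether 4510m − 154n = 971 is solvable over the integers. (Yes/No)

By Bézout, 4510m − 154n = 971 has integer solutions iff gcd(4510, 154) | 971.
Euclid: 4510 = 29·154 + 44; 154 = 3·44 + 22; 44 = 2·22 + 0. gcd = 22; 971 mod 22 = 3. No.

No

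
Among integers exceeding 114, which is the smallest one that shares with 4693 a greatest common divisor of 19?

4693 = 19·247. Any a with gcd(a, 4693) = 19 is a multiple of 19, say 19s, with s coprime to 247.
Need s > 114/19, so s ≥ 7. First s ≥ 7 with gcd(s, 247) = 1 is s = 7. Thus a = 19·7 = 133.

133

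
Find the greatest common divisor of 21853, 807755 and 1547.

21853 = 13 · 41²; 807755 = 5 · 13 · 17² · 43; 1547 = 7 · 13 · 17
gcd takes min exponent of each prime: 13 = 13

13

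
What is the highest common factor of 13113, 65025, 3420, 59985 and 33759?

gcd(13113, 65025): 65025 = 4·13113 + 12573; 13113 = 1·12573 + 540; 12573 = 23·540 + 153; 540 = 3·153 + 81; 153 = 1·81 + 72; 81 = 1·72 + 9; 72 = 8·9 + 0 → 9
gcd(9, 3420): 3420 = 380·9 + 0 → 9
gcd(9, 59985): 59985 = 6665·9 + 0 → 9
gcd(9, 33759): 33759 = 3751·9 + 0 → 9

9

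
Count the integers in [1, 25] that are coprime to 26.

12

Prime factors of 26: 2, 13. Count integers ≤ 25 divisible by none of them.
By inclusion–exclusion: 25 − ⌊25/2⌋ − ⌊25/13⌋ + ⌊25/26⌋ = 12.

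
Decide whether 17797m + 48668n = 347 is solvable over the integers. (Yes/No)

Yes

gcd(17797, 48668): 48668 = 2·17797 + 13074; 17797 = 1·13074 + 4723; 13074 = 2·4723 + 3628; 4723 = 1·3628 + 1095; 3628 = 3·1095 + 343; 1095 = 3·343 + 66; 343 = 5·66 + 13; 66 = 5·13 + 1; 13 = 13·1 + 0 → 1
1 divides 347, so a solution exists.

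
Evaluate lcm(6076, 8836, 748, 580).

363934384660

lcm(6076, 8836) = 6076·8836/gcd = 53687536/4 = 13421884
lcm(13421884, 748) = 13421884·748/gcd = 10039569232/4 = 2509892308
lcm(2509892308, 580) = 2509892308·580/gcd = 1455737538640/4 = 363934384660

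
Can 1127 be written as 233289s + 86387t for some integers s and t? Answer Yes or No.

gcd(233289, 86387): 233289 = 2·86387 + 60515; 86387 = 1·60515 + 25872; 60515 = 2·25872 + 8771; 25872 = 2·8771 + 8330; 8771 = 1·8330 + 441; 8330 = 18·441 + 392; 441 = 1·392 + 49; 392 = 8·49 + 0 → 49
49 divides 1127, so a solution exists.

Yes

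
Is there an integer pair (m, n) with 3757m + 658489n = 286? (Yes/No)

Yes

By Bézout, 3757m + 658489n = 286 has integer solutions iff gcd(3757, 658489) | 286.
Euclid: 658489 = 175·3757 + 1014; 3757 = 3·1014 + 715; 1014 = 1·715 + 299; 715 = 2·299 + 117; 299 = 2·117 + 65; 117 = 1·65 + 52; 65 = 1·52 + 13; 52 = 4·13 + 0. gcd = 13; 286 mod 13 = 0. Yes.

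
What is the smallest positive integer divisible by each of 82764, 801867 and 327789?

55030528476

lcm(82764, 801867) = 82764·801867/gcd = 66365720388/363 = 182825676
lcm(182825676, 327789) = 182825676·327789/gcd = 59928245510364/1089 = 55030528476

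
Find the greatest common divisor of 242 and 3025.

Euclid: 3025 = 12·242 + 121; 242 = 2·121 + 0. Last nonzero remainder: 121.

121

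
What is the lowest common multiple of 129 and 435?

129 = 3 · 43; 435 = 3 · 5 · 29
max exponents: 3 · 5 · 29 · 43 = 18705

18705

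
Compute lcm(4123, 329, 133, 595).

16471385

lcm(4123, 329) = 4123·329/gcd = 1356467/7 = 193781
lcm(193781, 133) = 193781·133/gcd = 25772873/133 = 193781
lcm(193781, 595) = 193781·595/gcd = 115299695/7 = 16471385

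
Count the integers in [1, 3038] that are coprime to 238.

238 = 2·7·17. Inclusion–exclusion on these primes:
3038 − ⌊3038/2⌋ − ⌊3038/7⌋ − ⌊3038/17⌋ + ⌊3038/14⌋ + ⌊3038/34⌋ + ⌊3038/119⌋ − ⌊3038/238⌋ = 1226

1226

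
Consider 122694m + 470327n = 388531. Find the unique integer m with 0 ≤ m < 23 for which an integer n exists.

gcd(122694, 470327) = 20449 (Euclid: 470327 = 3·122694 + 102245; 122694 = 1·102245 + 20449; 102245 = 5·20449 + 0), and 20449 | 388531.
Extended Euclid: 122694·(4) + 470327·(-1) = 20449. Scale by 19: m₀ = 76.
General solution m = m₀ + 23t; reducing mod 23 gives m = 7 (and n = -1).

7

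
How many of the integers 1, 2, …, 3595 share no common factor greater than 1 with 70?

Prime factors of 70: 2, 5, 7. Count integers ≤ 3595 divisible by none of them.
By inclusion–exclusion: 3595 − ⌊3595/2⌋ − ⌊3595/5⌋ − ⌊3595/7⌋ + ⌊3595/10⌋ + ⌊3595/14⌋ + ⌊3595/35⌋ − ⌊3595/70⌋ = 1232.

1232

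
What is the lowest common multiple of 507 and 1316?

667212

gcd first: 1316 = 2·507 + 302; 507 = 1·302 + 205; 302 = 1·205 + 97; 205 = 2·97 + 11; 97 = 8·11 + 9; 11 = 1·9 + 2; 9 = 4·2 + 1; 2 = 2·1 + 0 → gcd = 1
lcm = 507·1316/gcd = 667212/1 = 667212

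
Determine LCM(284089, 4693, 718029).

15691087737

284089 = 13² · 41²; 4693 = 13 · 19²; 718029 = 3² · 13 · 17 · 19²
lcm takes max exponent of each prime: 3² · 13² · 17 · 19² · 41² = 15691087737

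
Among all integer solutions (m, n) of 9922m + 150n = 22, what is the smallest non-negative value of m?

1

gcd(9922, 150) = 2 (Euclid: 9922 = 66·150 + 22; 150 = 6·22 + 18; 22 = 1·18 + 4; 18 = 4·4 + 2; 4 = 2·2 + 0), and 2 | 22.
Extended Euclid: 9922·(-34) + 150·(2249) = 2. Scale by 11: m₀ = -374.
General solution m = m₀ + 75t; reducing mod 75 gives m = 1 (and n = -66).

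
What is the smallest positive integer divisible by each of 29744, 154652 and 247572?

29744 = 2⁴ · 11 · 13²; 154652 = 2² · 23 · 41²; 247572 = 2² · 3² · 13 · 23²
lcm takes max exponent of each prime: 2⁴ · 3² · 11 · 13² · 23² · 41² = 238048400304

238048400304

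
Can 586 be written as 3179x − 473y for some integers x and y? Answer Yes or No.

gcd(3179, 473): 3179 = 6·473 + 341; 473 = 1·341 + 132; 341 = 2·132 + 77; 132 = 1·77 + 55; 77 = 1·55 + 22; 55 = 2·22 + 11; 22 = 2·11 + 0 → 11
11 does not divide 586, so a solution does not exist.

No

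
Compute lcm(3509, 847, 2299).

466697

3509 = 11² · 29; 847 = 7 · 11²; 2299 = 11² · 19
lcm takes max exponent of each prime: 7 · 11² · 19 · 29 = 466697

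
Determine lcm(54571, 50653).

2764184863

gcd first: 54571 = 1·50653 + 3918; 50653 = 12·3918 + 3637; 3918 = 1·3637 + 281; 3637 = 12·281 + 265; 281 = 1·265 + 16; 265 = 16·16 + 9; 16 = 1·9 + 7; 9 = 1·7 + 2; 7 = 3·2 + 1; 2 = 2·1 + 0 → gcd = 1
lcm = 54571·50653/gcd = 2764184863/1 = 2764184863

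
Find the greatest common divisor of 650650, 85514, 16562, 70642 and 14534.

650650 = 2 · 5² · 7 · 11 · 13²; 85514 = 2 · 11 · 13² · 23; 16562 = 2 · 7² · 13²; 70642 = 2 · 11 · 13² · 19; 14534 = 2 · 13² · 43
gcd takes min exponent of each prime: 2 · 13² = 338

338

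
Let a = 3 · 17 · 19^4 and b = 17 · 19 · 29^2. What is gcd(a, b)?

323

min exponent per shared prime: 17 · 19 = 323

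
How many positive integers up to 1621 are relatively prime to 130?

130 = 2·5·13. Inclusion–exclusion on these primes:
1621 − ⌊1621/2⌋ − ⌊1621/5⌋ − ⌊1621/13⌋ + ⌊1621/10⌋ + ⌊1621/26⌋ + ⌊1621/65⌋ − ⌊1621/130⌋ = 599

599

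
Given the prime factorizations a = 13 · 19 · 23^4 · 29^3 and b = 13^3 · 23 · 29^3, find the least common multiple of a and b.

max exponent per prime: 13^3 · 19 · 23^4 · 29^3 = 284897734425707

284897734425707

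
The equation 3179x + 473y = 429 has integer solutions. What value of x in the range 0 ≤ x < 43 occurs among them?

Euclid: 3179 = 6·473 + 341; 473 = 1·341 + 132; 341 = 2·132 + 77; 132 = 1·77 + 55; 77 = 1·55 + 22; 55 = 2·22 + 11; 22 = 2·11 + 0 → gcd = 11; 429 = 11·39.
Back-substitution yields 3179·(-18) + 473·(121) = 11, so one solution is x = -18·39 = -702, y = 121·39 = 4719.
Solutions in x differ by 473/11 = 43; the one in [0, 43) is -702 mod 43 = 29.

29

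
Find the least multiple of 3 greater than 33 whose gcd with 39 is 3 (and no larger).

36

Multiples of 3 above 33: 3·12, 3·13, … . Need the cofactor coprime to 39/3 = 13.
Checking s = 12, 13, … the first with gcd(s, 13) = 1 is s = 12, giving 36.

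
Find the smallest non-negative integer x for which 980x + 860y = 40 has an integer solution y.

Euclid: 980 = 1·860 + 120; 860 = 7·120 + 20; 120 = 6·20 + 0 → gcd = 20; 40 = 20·2.
Back-substitution yields 980·(-7) + 860·(8) = 20, so one solution is x = -7·2 = -14, y = 8·2 = 16.
Solutions in x differ by 860/20 = 43; the one in [0, 43) is -14 mod 43 = 29.

29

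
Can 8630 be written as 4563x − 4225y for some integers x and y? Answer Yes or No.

No

By Bézout, 4563x − 4225y = 8630 has integer solutions iff gcd(4563, 4225) | 8630.
Euclid: 4563 = 1·4225 + 338; 4225 = 12·338 + 169; 338 = 2·169 + 0. gcd = 169; 8630 mod 169 = 11. No.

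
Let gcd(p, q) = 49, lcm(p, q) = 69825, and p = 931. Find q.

p·q = gcd·lcm = 49·69825 = 3421425, so q = 3421425/931 = 3675.

3675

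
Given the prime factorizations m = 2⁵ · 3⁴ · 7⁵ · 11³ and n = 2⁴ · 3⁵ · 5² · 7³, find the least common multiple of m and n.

4348750744800

max exponent per prime: 2⁵ · 3⁵ · 5² · 7⁵ · 11³ = 4348750744800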